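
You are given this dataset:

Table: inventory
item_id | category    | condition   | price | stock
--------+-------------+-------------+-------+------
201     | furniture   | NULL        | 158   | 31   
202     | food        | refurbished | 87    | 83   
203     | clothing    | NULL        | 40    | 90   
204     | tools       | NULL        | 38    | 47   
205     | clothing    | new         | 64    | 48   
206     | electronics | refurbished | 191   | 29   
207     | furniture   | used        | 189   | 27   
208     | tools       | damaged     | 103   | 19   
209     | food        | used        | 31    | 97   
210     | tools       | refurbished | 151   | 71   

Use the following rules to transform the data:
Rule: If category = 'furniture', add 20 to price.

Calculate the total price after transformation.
1092

Step 1: Count records where category = 'furniture': 2
Step 2: Total bonus added: 2 × 20 = 40
Step 3: Original sum of price: 1052
Step 4: Final sum = 1052 + 40 = 1092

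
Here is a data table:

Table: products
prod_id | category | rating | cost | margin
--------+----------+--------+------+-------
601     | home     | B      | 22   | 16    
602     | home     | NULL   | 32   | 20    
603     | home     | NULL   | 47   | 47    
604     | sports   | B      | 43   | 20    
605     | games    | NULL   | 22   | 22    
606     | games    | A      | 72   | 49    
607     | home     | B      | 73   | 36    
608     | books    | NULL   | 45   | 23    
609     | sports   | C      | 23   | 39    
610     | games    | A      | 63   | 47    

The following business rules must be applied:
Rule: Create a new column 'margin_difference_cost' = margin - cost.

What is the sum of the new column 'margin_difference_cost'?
-123

Step 1: For each record, compute margin - cost
Example calculations:
  16 - 22 = -6
  20 - 32 = -12
  47 - 47 = 0
  ...
Step 2: Sum all derived values
Step 3: Total = -123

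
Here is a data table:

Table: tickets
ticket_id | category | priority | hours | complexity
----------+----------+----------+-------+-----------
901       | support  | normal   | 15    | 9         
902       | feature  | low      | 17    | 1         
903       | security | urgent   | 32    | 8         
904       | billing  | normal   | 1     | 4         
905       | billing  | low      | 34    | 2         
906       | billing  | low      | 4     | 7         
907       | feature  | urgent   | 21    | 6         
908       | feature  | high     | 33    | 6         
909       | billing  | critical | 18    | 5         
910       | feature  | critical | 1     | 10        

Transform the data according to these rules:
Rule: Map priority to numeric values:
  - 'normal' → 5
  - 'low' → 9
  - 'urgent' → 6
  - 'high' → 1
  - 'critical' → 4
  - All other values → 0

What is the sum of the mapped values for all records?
58

Step 1: Apply mapping to each record
Step 2: Count by status:
  'normal': 2 records × 5 = 10
  'low': 3 records × 9 = 27
  'urgent': 2 records × 6 = 12
  'high': 1 records × 1 = 1
  'critical': 2 records × 4 = 8
Step 3: Sum all mapped values = 58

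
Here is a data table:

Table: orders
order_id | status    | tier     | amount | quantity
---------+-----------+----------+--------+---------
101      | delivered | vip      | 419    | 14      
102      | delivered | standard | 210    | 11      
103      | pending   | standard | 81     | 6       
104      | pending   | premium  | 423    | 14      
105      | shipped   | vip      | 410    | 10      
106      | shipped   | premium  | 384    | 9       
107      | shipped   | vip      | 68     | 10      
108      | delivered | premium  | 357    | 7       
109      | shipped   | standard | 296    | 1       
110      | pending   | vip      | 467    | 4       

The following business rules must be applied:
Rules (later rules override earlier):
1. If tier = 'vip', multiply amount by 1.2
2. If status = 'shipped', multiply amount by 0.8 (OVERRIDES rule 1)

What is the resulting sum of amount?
3060.6

Step 1: Rule 2 takes priority for records with status = 'shipped'
  - 4 records: 1158 × 0.8 = 926.4
Step 2: Rule 1 applies to remaining records with tier = 'vip'
  - 2 records: 886 × 1.2 = 1063.2
Step 3: Other records unchanged: 1071
Step 4: Final sum = 926.4 + 1063.2 + 1071 = 3060.6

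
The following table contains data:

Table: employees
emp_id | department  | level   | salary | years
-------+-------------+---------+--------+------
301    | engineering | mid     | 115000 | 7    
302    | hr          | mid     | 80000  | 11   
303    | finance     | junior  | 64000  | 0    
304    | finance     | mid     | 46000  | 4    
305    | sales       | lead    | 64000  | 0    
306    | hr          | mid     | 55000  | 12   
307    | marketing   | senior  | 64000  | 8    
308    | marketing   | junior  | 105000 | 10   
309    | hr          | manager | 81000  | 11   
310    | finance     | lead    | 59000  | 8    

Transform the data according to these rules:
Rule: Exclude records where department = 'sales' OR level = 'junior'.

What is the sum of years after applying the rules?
61

Step 1: Find records where department = 'sales' OR level = 'junior'
Step 2: 3 records match, summing to 10
Step 3: Original sum: 71
Step 4: Remaining sum = 71 - 10 = 61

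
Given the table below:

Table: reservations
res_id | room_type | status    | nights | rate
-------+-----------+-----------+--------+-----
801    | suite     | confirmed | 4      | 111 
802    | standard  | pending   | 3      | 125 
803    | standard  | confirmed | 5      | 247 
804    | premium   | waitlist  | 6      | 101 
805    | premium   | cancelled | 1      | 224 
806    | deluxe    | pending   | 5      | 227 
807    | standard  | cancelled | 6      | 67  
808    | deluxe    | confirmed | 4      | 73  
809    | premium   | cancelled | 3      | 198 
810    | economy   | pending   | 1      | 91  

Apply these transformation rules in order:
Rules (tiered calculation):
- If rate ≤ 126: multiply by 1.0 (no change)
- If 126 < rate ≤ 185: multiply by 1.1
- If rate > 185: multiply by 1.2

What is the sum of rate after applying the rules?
1643.2

Step 1: Tier 1 (rate ≤ 126): 6 records, sum = 568 × 1.0 = 568.0
Step 2: Tier 2 (126 < rate ≤ 185): 0 records, sum = 0 × 1.1 = 0.0
Step 3: Tier 3 (rate > 185): 4 records, sum = 896 × 1.2 = 1075.2
Step 4: Final sum = 568.0 + 0.0 + 1075.2 = 1643.2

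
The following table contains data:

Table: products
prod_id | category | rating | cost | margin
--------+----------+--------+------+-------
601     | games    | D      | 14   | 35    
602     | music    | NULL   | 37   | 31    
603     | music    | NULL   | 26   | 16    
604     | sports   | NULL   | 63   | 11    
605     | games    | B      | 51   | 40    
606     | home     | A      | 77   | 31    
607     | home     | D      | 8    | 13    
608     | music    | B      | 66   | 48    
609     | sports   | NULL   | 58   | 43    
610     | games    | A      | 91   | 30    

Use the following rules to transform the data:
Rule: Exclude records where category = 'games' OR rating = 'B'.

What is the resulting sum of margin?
145

Step 1: Find records where category = 'games' OR rating = 'B'
Step 2: 4 records match, summing to 153
Step 3: Original sum: 298
Step 4: Remaining sum = 298 - 153 = 145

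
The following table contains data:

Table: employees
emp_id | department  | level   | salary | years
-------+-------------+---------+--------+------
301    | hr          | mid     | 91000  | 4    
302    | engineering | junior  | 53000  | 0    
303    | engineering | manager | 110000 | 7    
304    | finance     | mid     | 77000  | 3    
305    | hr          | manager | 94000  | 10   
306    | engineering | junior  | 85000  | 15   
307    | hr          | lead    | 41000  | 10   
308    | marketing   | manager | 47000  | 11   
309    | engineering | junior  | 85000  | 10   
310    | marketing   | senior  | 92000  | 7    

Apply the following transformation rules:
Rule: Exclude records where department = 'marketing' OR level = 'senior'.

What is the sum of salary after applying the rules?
636000

Step 1: Find records where department = 'marketing' OR level = 'senior'
Step 2: 2 records match, summing to 139000
Step 3: Original sum: 775000
Step 4: Remaining sum = 775000 - 139000 = 636000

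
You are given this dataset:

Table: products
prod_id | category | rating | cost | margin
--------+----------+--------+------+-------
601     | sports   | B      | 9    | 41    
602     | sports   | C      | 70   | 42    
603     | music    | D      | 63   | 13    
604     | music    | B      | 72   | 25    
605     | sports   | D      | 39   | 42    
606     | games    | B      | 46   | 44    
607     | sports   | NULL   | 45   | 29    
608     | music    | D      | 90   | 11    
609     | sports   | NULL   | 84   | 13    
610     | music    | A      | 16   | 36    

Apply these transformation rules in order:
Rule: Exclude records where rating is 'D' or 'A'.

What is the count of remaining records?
6

Step 1: Count records to exclude
  - 3 (D) + 1 (A) = 4 records
Step 2: Total records: 10
Step 3: Remaining = 10 - 4 = 6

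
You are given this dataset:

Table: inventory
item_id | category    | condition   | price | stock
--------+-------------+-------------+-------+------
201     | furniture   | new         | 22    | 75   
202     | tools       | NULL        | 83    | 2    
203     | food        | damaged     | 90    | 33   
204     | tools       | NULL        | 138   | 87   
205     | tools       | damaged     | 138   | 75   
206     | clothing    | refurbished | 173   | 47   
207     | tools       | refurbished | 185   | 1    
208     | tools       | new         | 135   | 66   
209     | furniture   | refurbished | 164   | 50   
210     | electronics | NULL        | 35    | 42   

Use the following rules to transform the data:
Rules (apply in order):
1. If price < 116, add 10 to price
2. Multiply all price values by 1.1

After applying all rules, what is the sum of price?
1323.3

Step 1: Apply Rule 1 - Add 10 to records with price < 116
  - 4 records affected: 230 + (4 × 10) = 270
  - Unaffected records: 933
  - Sum after Rule 1: 1203
Step 2: Apply Rule 2 - Multiply all by 1.1
  - 1203 × 1.1 = 1323.3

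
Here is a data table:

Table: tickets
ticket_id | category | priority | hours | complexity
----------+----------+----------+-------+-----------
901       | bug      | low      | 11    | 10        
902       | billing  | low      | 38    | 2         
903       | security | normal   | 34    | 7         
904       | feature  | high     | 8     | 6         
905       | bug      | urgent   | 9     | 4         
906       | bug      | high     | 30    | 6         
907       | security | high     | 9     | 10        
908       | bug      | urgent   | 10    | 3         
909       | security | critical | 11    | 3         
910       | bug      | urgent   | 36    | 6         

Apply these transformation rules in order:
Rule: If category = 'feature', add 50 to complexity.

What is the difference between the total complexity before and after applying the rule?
50

Step 1: Original sum of complexity = 57
Step 2: 1 records have category = 'feature'
Step 3: Each affected record changes by 50
Step 4: Total change = 1 × 50 = 50
Step 5: New sum = 57 + 50 = 107
Step 6: Difference = |107 - 57| = 50
        (Sum increased by 50)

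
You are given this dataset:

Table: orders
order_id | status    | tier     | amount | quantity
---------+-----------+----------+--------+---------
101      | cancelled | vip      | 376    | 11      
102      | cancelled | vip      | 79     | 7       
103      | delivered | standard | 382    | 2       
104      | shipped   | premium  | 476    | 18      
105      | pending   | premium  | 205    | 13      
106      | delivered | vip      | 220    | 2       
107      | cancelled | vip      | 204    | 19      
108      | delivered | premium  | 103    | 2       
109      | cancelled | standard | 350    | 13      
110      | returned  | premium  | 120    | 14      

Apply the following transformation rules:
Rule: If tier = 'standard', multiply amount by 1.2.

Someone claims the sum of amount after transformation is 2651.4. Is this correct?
No, the correct result is 2661.4.

Step 1: Calculate the correct sum after transformation
Step 2: Apply multiplier 1.2 to records where tier = 'standard'
Step 3: Correct result = 2661.4
Step 4: Claimed result = 2651.4
Step 5: 2661.4 ≠ 2651.4
Conclusion: The claimed result is incorrect. The correct answer is 2661.4.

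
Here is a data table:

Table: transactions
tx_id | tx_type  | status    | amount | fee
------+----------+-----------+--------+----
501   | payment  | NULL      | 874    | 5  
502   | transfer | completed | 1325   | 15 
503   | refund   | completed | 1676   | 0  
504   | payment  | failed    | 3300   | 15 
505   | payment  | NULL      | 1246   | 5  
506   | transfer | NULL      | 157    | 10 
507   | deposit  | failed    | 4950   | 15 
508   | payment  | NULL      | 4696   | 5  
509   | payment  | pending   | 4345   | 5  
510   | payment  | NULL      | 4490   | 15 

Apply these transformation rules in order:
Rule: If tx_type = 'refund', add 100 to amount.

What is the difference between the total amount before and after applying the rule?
100

Step 1: Original sum of amount = 27059
Step 2: 1 records have tx_type = 'refund'
Step 3: Each affected record changes by 100
Step 4: Total change = 1 × 100 = 100
Step 5: New sum = 27059 + 100 = 27159
Step 6: Difference = |27159 - 27059| = 100
        (Sum increased by 100)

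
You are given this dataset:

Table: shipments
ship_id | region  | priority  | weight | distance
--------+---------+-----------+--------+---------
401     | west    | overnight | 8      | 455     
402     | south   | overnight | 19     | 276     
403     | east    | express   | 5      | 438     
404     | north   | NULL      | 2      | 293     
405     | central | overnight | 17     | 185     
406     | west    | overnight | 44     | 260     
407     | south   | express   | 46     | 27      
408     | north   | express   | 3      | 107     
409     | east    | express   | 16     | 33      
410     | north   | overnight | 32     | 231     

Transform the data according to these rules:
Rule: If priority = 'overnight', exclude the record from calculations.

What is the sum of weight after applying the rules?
72

Step 1: Identify records where priority = 'overnight'
Step 2: The excluded records sum to 120
Step 3: Original total weight = 192
Step 4: Remaining total = 192 - 120 = 72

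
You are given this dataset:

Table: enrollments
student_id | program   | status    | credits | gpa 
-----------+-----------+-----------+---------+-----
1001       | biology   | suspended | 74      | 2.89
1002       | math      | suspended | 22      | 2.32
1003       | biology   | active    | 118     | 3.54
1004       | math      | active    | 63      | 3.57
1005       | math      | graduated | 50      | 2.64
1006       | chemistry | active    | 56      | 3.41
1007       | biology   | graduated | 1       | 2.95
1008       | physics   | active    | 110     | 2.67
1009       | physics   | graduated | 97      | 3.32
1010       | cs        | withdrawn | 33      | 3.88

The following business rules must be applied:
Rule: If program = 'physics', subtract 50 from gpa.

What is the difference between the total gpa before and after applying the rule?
100.0

Step 1: Original sum of gpa = 31.19
Step 2: 2 records have program = 'physics'
Step 3: Each affected record changes by -50
Step 4: Total change = 2 × -50 = -100
Step 5: New sum = 31.19 + -100 = -68.81
Step 6: Difference = |-68.81 - 31.19| = 100.0
        (Sum decreased by 100.0)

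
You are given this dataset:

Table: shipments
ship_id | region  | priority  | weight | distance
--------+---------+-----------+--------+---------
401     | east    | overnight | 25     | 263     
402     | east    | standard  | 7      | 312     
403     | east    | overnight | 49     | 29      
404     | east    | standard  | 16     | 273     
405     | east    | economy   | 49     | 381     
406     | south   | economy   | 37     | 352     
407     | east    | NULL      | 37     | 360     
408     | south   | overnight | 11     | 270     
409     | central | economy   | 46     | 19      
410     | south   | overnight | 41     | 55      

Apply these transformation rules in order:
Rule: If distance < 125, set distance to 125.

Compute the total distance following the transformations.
2586

Step 1: 3 records have distance < 125
Step 2: These records originally summed to 103
Step 3: After setting to minimum: 3 × 125 = 375
Step 4: Unaffected records sum: 2211
Step 5: Final sum = 375 + 2211 = 2586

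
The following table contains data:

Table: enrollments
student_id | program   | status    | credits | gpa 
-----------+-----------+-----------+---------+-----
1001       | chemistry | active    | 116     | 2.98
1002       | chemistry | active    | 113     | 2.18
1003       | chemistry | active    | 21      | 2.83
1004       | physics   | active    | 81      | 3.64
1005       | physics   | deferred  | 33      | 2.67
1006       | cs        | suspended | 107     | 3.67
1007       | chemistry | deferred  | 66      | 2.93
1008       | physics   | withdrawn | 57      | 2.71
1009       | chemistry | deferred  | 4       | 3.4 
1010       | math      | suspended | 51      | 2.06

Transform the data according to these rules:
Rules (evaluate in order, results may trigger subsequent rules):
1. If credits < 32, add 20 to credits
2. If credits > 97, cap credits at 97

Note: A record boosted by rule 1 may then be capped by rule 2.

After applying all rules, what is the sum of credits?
644

Step 1: Apply rule 1 to records with credits < 32
  - 2 records get bonus of 20
  - Of these, 0 records then exceed 97 and get capped
Step 2: Apply rule 2 to records with credits > 97
  - 3 records (original) are capped
Step 3: Calculate final sum = 644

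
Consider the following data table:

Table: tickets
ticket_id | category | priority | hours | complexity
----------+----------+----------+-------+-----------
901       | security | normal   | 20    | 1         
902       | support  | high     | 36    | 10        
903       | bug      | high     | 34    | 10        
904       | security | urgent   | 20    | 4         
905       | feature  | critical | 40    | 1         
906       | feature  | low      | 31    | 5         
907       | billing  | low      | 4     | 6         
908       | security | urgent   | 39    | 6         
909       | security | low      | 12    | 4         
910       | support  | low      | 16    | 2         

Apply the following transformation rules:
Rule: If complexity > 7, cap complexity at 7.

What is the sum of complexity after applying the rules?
43

Step 1: 2 records have complexity > 7
Step 2: These records originally summed to 20
Step 3: After capping: 2 × 7 = 14
Step 4: Unaffected records sum: 29
Step 5: Final sum = 14 + 29 = 43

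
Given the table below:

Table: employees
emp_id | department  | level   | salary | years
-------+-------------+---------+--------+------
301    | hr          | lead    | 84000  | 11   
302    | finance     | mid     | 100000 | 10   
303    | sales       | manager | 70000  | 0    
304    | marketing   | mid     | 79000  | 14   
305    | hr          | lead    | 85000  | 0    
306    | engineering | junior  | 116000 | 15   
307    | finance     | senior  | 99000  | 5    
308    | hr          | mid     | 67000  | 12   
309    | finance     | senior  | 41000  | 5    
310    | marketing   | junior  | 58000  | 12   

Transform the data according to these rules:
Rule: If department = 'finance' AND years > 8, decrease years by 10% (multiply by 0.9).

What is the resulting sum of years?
83.0

Step 1: Find records where department = 'finance' AND years > 8
Step 2: 1 records match, summing to 10
Step 3: After multiplier: 10 × 0.9 = 9.0
Step 4: Unaffected records sum: 74
Step 5: Final sum = 9.0 + 74 = 83.0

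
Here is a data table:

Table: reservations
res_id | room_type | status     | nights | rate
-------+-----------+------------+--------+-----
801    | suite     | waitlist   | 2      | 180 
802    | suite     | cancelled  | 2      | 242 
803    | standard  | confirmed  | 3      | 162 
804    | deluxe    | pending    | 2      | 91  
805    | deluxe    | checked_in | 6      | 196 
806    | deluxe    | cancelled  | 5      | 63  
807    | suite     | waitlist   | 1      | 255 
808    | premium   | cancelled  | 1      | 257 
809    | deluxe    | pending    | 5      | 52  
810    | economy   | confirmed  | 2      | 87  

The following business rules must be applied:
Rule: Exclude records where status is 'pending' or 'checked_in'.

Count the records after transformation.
7

Step 1: Count records to exclude
  - 2 (pending) + 1 (checked_in) = 3 records
Step 2: Total records: 10
Step 3: Remaining = 10 - 3 = 7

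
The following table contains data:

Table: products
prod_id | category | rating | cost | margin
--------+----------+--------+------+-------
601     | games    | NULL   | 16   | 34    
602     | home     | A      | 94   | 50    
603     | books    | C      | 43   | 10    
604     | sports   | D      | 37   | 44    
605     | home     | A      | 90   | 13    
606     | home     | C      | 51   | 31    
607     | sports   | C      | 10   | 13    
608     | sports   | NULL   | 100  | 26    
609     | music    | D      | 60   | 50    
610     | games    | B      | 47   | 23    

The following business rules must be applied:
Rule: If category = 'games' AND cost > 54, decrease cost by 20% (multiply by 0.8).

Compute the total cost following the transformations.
548

Step 1: Find records where category = 'games' AND cost > 54
Step 2: 0 records match, summing to 0
Step 3: After multiplier: 0 × 0.8 = 0.0
Step 4: Unaffected records sum: 548
Step 5: Final sum = 0.0 + 548 = 548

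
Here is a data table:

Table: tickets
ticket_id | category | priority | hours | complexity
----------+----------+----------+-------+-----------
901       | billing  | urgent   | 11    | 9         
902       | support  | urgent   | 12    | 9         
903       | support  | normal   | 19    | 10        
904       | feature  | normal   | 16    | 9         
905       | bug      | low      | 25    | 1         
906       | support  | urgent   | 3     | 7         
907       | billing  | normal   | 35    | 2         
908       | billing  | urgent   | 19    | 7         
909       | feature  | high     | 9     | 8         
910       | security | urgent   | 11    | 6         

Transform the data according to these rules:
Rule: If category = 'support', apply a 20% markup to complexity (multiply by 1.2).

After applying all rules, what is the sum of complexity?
73.2

Step 1: Records with category = 'support' have total complexity = 26
Step 2: Apply multiplier: 26 × 1.2 = 31.2
Step 3: Other records total: 42
Step 4: Final sum = 31.2 + 42 = 73.2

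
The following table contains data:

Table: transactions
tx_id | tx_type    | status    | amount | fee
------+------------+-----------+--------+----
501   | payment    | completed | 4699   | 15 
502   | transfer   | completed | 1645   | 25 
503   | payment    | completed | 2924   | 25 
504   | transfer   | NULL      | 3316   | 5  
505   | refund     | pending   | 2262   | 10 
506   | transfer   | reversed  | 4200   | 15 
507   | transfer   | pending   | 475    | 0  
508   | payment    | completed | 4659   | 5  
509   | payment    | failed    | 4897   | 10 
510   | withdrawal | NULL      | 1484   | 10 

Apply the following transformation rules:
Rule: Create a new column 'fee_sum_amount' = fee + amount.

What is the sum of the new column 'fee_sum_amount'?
30681

Step 1: For each record, compute fee + amount
Example calculations:
  15 + 4699 = 4714
  25 + 1645 = 1670
  25 + 2924 = 2949
  ...
Step 2: Sum all derived values
Step 3: Total = 30681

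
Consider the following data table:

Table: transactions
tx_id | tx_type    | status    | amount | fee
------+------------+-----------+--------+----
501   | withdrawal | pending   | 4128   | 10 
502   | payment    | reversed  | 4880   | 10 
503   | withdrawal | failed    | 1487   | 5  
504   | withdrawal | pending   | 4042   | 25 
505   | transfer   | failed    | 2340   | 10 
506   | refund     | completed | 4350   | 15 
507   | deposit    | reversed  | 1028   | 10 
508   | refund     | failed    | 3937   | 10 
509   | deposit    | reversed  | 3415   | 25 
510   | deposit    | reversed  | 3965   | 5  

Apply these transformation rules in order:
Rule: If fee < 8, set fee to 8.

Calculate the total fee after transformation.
131

Step 1: 2 records have fee < 8
Step 2: These records originally summed to 10
Step 3: After setting to minimum: 2 × 8 = 16
Step 4: Unaffected records sum: 115
Step 5: Final sum = 16 + 115 = 131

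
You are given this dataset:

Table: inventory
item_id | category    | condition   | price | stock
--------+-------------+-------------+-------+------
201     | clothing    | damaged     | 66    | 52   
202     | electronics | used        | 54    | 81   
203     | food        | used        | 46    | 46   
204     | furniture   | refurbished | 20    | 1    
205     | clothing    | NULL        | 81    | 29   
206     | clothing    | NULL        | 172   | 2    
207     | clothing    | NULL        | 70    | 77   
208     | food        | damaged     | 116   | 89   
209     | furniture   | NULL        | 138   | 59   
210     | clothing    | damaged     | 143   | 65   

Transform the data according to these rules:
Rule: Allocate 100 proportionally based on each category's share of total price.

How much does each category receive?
clothing: 58.72, electronics: 5.96, food: 17.88, furniture: 17.44

Step 1: Calculate total price = 906
Step 2: Calculate each category's proportion:
  clothing: 532/906 = 58.72% → 58.72
  electronics: 54/906 = 5.96% → 5.96
  food: 162/906 = 17.88% → 17.88
  furniture: 158/906 = 17.44% → 17.44
Step 3: Verify: sum of allocations ≈ 100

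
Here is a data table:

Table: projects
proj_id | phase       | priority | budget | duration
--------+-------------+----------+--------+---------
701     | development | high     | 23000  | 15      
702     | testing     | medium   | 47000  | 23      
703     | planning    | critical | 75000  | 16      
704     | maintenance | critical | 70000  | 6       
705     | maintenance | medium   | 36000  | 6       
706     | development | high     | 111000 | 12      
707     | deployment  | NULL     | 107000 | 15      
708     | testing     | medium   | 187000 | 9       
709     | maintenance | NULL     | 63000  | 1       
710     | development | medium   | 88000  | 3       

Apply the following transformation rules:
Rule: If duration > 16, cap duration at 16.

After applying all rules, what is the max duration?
16

Step 1: Original maximum duration = 23
Step 2: Apply cap at 16
Step 3: 1 records had duration > 16 and were capped
Step 4: Maximum after transformation = 16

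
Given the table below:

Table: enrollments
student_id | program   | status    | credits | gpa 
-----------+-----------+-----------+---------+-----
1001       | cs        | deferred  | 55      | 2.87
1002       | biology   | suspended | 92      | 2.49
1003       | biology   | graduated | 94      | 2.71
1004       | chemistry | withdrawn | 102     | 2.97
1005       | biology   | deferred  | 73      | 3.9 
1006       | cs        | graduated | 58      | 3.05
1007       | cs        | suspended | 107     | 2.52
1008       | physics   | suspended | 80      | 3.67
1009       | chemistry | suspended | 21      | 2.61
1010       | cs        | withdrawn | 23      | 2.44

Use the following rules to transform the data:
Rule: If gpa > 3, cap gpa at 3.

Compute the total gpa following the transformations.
27.61

Step 1: 3 records have gpa > 3
Step 2: These records originally summed to 10.62
Step 3: After capping: 3 × 3 = 9
Step 4: Unaffected records sum: 18.61
Step 5: Final sum = 9 + 18.61 = 27.61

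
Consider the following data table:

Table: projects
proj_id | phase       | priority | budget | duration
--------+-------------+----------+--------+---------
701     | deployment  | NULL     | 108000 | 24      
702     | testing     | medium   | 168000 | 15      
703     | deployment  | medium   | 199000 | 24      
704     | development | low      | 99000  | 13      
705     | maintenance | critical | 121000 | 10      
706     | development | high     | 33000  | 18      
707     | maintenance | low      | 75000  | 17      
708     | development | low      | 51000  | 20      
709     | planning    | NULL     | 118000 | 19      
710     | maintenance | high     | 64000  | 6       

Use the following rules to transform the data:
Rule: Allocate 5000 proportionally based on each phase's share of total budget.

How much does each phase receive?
deployment: 1481.66, development: 883.2, maintenance: 1254.83, planning: 569.5, testing: 810.81

Step 1: Calculate total budget = 1036000
Step 2: Calculate each phase's proportion:
  deployment: 307000/1036000 = 29.63% → 1481.66
  development: 183000/1036000 = 17.66% → 883.2
  maintenance: 260000/1036000 = 25.10% → 1254.83
  planning: 118000/1036000 = 11.39% → 569.5
  testing: 168000/1036000 = 16.22% → 810.81
Step 3: Verify: sum of allocations ≈ 5000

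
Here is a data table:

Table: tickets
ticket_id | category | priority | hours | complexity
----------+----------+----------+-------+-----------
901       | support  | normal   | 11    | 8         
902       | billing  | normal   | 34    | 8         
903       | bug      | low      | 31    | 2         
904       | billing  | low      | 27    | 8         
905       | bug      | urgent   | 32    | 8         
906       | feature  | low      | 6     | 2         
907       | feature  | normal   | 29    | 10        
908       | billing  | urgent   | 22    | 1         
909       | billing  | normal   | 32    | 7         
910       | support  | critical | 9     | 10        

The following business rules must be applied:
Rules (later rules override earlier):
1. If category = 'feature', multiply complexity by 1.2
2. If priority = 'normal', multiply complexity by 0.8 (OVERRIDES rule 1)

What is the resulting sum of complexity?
57.8

Step 1: Rule 2 takes priority for records with priority = 'normal'
  - 4 records: 33 × 0.8 = 26.4
Step 2: Rule 1 applies to remaining records with category = 'feature'
  - 1 records: 2 × 1.2 = 2.4
Step 3: Other records unchanged: 29
Step 4: Final sum = 26.4 + 2.4 + 29 = 57.8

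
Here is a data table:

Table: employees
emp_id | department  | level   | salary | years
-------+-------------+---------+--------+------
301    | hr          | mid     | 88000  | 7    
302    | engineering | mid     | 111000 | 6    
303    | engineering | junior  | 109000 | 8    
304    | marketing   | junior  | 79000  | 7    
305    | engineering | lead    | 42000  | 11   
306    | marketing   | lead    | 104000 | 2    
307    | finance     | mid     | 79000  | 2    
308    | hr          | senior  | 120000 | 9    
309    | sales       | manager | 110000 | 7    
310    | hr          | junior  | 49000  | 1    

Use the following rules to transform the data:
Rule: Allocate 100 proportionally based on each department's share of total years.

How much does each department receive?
engineering: 41.67, finance: 3.33, hr: 28.33, marketing: 15.0, sales: 11.67

Step 1: Calculate total years = 60
Step 2: Calculate each department's proportion:
  engineering: 25/60 = 41.67% → 41.67
  finance: 2/60 = 3.33% → 3.33
  hr: 17/60 = 28.33% → 28.33
  marketing: 9/60 = 15.00% → 15.0
  sales: 7/60 = 11.67% → 11.67
Step 3: Verify: sum of allocations ≈ 100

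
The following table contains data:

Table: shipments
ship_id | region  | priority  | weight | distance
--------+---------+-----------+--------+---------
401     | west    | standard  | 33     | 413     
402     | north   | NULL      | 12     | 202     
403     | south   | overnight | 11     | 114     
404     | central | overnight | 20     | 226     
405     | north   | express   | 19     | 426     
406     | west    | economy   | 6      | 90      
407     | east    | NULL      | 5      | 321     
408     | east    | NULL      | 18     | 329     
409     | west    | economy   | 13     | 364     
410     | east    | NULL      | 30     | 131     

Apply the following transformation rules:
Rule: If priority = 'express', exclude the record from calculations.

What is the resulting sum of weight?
148

Step 1: Identify records where priority = 'express'
Step 2: The excluded records sum to 19
Step 3: Original total weight = 167
Step 4: Remaining total = 167 - 19 = 148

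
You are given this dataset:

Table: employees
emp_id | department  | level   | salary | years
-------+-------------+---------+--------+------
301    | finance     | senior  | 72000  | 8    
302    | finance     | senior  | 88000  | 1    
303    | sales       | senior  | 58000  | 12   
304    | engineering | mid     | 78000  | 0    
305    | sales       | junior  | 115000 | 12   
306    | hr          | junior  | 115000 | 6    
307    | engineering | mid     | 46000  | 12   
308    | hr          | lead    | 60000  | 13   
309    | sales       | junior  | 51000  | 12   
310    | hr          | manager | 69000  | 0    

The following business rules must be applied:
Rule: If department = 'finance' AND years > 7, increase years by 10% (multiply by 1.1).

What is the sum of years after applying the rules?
76.8

Step 1: Find records where department = 'finance' AND years > 7
Step 2: 1 records match, summing to 8
Step 3: After multiplier: 8 × 1.1 = 8.8
Step 4: Unaffected records sum: 68
Step 5: Final sum = 8.8 + 68 = 76.8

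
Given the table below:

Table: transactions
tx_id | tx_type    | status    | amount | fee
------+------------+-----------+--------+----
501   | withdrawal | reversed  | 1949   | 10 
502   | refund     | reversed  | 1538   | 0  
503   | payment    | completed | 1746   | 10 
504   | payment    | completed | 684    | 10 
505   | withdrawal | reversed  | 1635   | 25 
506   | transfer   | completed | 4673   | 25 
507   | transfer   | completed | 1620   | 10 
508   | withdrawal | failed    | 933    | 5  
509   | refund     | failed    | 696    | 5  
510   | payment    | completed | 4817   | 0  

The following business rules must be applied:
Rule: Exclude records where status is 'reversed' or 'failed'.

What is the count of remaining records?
5

Step 1: Count records to exclude
  - 3 (reversed) + 2 (failed) = 5 records
Step 2: Total records: 10
Step 3: Remaining = 10 - 5 = 5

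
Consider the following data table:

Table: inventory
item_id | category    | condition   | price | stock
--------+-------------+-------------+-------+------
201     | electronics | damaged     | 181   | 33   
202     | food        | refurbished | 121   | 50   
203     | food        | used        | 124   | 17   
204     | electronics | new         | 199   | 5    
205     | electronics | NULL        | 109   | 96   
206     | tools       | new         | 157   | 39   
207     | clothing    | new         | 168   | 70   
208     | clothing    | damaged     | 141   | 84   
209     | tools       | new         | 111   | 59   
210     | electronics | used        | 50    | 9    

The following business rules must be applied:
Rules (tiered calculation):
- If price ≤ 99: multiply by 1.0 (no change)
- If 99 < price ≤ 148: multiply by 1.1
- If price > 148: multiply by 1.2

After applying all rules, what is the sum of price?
1562.6

Step 1: Tier 1 (price ≤ 99): 1 records, sum = 50 × 1.0 = 50.0
Step 2: Tier 2 (99 < price ≤ 148): 5 records, sum = 606 × 1.1 = 666.6
Step 3: Tier 3 (price > 148): 4 records, sum = 705 × 1.2 = 846.0
Step 4: Final sum = 50.0 + 666.6 + 846.0 = 1562.6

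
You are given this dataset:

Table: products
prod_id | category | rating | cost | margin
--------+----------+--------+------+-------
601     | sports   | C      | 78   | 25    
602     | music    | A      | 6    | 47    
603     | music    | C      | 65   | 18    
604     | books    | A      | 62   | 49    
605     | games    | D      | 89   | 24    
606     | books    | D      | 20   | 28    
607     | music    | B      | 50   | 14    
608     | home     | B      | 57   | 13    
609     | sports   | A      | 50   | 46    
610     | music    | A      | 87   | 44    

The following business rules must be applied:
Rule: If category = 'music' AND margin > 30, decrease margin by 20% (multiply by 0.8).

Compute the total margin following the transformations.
289.8

Step 1: Find records where category = 'music' AND margin > 30
Step 2: 2 records match, summing to 91
Step 3: After multiplier: 91 × 0.8 = 72.8
Step 4: Unaffected records sum: 217
Step 5: Final sum = 72.8 + 217 = 289.8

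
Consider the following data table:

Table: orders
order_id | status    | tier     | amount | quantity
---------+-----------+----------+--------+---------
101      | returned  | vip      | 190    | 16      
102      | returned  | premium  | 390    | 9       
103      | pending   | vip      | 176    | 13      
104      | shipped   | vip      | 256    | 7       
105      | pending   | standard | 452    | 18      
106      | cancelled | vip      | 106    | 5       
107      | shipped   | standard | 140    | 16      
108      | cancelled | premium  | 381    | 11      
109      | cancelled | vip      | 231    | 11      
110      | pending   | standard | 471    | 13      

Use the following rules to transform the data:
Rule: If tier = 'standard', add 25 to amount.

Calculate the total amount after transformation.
2868

Step 1: Count records where tier = 'standard': 3
Step 2: Total bonus added: 3 × 25 = 75
Step 3: Original sum of amount: 2793
Step 4: Final sum = 2793 + 75 = 2868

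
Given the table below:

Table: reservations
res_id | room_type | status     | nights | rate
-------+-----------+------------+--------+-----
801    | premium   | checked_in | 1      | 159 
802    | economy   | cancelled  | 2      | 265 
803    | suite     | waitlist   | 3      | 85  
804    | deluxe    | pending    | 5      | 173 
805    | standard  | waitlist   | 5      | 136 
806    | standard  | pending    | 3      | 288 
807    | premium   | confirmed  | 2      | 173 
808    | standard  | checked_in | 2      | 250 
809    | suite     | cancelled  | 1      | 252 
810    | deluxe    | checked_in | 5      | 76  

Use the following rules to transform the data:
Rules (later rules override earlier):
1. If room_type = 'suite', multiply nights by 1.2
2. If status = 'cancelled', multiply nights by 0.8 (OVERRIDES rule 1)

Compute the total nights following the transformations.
29.0

Step 1: Rule 2 takes priority for records with status = 'cancelled'
  - 2 records: 3 × 0.8 = 2.4
Step 2: Rule 1 applies to remaining records with room_type = 'suite'
  - 1 records: 3 × 1.2 = 3.6
Step 3: Other records unchanged: 23
Step 4: Final sum = 2.4 + 3.6 + 23 = 29.0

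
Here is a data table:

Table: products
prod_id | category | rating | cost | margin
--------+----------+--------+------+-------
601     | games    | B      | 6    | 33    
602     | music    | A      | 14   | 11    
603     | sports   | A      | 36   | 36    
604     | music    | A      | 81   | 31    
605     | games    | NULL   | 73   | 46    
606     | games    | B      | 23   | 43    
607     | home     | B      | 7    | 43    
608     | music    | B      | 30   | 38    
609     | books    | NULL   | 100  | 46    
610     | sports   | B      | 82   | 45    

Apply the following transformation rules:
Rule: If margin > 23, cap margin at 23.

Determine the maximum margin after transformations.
23

Step 1: Original maximum margin = 46
Step 2: Apply cap at 23
Step 3: 9 records had margin > 23 and were capped
Step 4: Maximum after transformation = 23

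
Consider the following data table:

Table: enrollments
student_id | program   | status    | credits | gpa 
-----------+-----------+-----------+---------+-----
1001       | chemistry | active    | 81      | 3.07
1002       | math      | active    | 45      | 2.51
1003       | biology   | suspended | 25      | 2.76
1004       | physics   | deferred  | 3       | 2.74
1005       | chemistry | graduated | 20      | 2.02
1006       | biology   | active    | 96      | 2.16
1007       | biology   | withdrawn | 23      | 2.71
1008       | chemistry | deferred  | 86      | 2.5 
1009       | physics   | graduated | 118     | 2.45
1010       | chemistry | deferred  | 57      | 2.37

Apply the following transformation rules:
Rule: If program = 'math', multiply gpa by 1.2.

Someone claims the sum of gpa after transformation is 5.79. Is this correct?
No, the correct result is 25.79.

Step 1: Calculate the correct sum after transformation
Step 2: Apply multiplier 1.2 to records where program = 'math'
Step 3: Correct result = 25.79
Step 4: Claimed result = 5.79
Step 5: 25.79 ≠ 5.79
Conclusion: The claimed result is incorrect. The correct answer is 25.79.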